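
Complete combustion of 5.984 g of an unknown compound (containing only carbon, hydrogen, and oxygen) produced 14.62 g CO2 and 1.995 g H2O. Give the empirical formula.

C3H2O

mol C = 14.62 / 44.01 = 0.3322; mass C = 0.3322 × 12.01 = 3.990 g
mol H = 2 × (1.995 / 18.02) = 0.2214; mass H = 0.2214 × 1.008 = 0.2232 g
mass O = 5.984 − (4.213) = 1.771 g → mol O = 0.1107
Smallest is O at 0.1107 mol; normalising gives C 3.001, H 2.000, O 1.000
→ C3H2O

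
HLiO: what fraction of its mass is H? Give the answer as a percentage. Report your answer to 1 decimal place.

4.2%

Molar mass = 1(1.008) + 1(6.94) + 1(16.00) = 23.948 g/mol
Mass of H per mole = 1 × 1.008 = 1.008 g
% H = 1.008 / 23.948 × 100 = 4.2%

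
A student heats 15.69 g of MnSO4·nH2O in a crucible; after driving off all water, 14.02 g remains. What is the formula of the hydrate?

MnSO4·H2O

Mass of water lost = 15.69 − 14.02 = 1.67 g → 1.67 / 18.02 = 0.09267 mol H2O
Molar mass of MnSO4 = 151.01 g/mol → mol MnSO4 = 14.02 / 151.01 = 0.09284
n = 0.09267 / 0.09284 = 1.00 ≈ 1 → MnSO4·H2O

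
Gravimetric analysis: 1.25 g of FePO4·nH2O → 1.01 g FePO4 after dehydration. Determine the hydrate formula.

Mass of water lost = 1.25 − 1.01 = 0.24 g → 0.24 / 18.02 = 0.01332 mol H2O
Molar mass of FePO4 = 150.82 g/mol → mol FePO4 = 1.01 / 150.82 = 0.006697
n = 0.01332 / 0.006697 = 1.99 ≈ 2 → FePO4·2H2O

FePO4·2H2O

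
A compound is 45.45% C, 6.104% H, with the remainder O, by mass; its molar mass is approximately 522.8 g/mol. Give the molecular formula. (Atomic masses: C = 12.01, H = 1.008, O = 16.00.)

C20H32O16

Assume 100 g: 45.45 g C, 6.104 g H, 48.446 g O.
Moles — C: 45.45 / 12.01 = 3.784 mol; H: 6.104 / 1.008 = 6.056 mol; O: 48.446 / 16.00 = 3.028 mol
Divide by the smallest (3.028 mol O): C 1.250, H 2.000, O 1.000
Multiply by 4: C 5.00, H 8.00, O 4.00 → C5H8O4
Empirical-formula mass = 132.11 g/mol
n = 522.8 / 132.11 = 3.96 ≈ 4
Molecular formula = (C5H8O4)×4 = C20H32O16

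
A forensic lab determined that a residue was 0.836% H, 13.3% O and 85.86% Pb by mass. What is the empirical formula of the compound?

H2O2Pb

Assume 100 g: 0.836 g H, 13.3 g O, 85.86 g Pb.
H: 0.836 g ÷ 1.008 g/mol = 0.8294 mol
O: 13.3 g ÷ 16.00 g/mol = 0.8313 mol
Pb: 85.86 g ÷ 207.2 g/mol = 0.4144 mol
Smallest is Pb at 0.4144 mol; normalising gives H 2.001, O 2.006, Pb 1.000
≈ 2:2:1 → H2O2Pb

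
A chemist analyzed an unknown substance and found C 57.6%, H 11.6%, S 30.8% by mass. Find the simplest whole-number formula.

C5H12S

Assume 100 g: 57.6 g C, 11.6 g H, 30.8 g S.
n(C) = 57.6/12.01 = 4.796, n(H) = 11.6/1.008 = 11.51, n(S) = 30.8/32.07 = 0.9604
Smallest is S at 0.9604 mol; normalising gives C 4.994, H 11.982, S 1.000
→ C5H12S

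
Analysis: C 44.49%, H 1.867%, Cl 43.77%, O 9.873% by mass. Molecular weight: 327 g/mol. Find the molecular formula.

Assume 100 g: 44.49 g C, 1.867 g H, 43.77 g Cl, 9.873 g O.
C: 44.49 g ÷ 12.01 g/mol = 3.704 mol
H: 1.867 g ÷ 1.008 g/mol = 1.852 mol
Cl: 43.77 g ÷ 35.45 g/mol = 1.235 mol
O: 9.873 g ÷ 16.00 g/mol = 0.6171 mol
Smallest is O at 0.6171 mol; normalising gives C 6.003, H 3.002, Cl 2.001, O 1.000
→ C6H3Cl2O
Empirical-formula mass = 161.98 g/mol
n = 327 / 161.98 = 2.02 ≈ 2
Molecular formula = (C6H3Cl2O)×2 = C12H6Cl4O2

C12H6Cl4O2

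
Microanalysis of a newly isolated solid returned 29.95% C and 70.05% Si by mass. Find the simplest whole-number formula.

Assume 100 g: 29.95 g C, 70.05 g Si.
C: 29.95 g ÷ 12.01 g/mol = 2.494 mol
Si: 70.05 g ÷ 28.09 g/mol = 2.494 mol
Ratios (÷ 2.494): C 1.000, Si 1.000
Ratio ≈ 1:1, so the empirical formula is CSi

CSi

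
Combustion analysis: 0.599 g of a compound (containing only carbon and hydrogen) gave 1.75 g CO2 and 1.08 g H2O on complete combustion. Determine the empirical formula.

CH3

mol C = 1.75 / 44.01 = 0.03976; mass C = 0.03976 × 12.01 = 0.4776 g
mol H = 2 × (1.08 / 18.02) = 0.1199; mass H = 0.1199 × 1.008 = 0.1208 g
Divide by the smallest (0.03976 mol C): C 1.000, H 3.014
Ratio ≈ 1:3, so the empirical formula is CH3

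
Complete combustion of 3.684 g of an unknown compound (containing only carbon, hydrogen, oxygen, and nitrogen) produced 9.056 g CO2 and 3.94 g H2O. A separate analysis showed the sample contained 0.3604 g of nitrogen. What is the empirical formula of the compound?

mol C = 9.056 / 44.01 = 0.2058; mass C = 0.2058 × 12.01 = 2.471 g
mol H = 2 × (3.94 / 18.02) = 0.4373; mass H = 0.4373 × 1.008 = 0.4408 g
mol N = 0.3604 / 14.01 = 0.02572
mass O = 3.684 − (3.273) = 0.4115 g → mol O = 0.02572
Smallest is O at 0.02572 mol; normalising gives C 8.001, H 17.003, N 1.000, O 1.000
→ C8H17NO

C8H17NO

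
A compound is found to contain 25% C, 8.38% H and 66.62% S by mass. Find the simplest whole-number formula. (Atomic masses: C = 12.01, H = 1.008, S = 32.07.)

Assume 100 g: 25 g C, 8.38 g H, 66.62 g S.
Moles — C: 25 / 12.01 = 2.082 mol; H: 8.38 / 1.008 = 8.313 mol; S: 66.62 / 32.07 = 2.077 mol
Divide by the smallest (2.077 mol S): C 1.002, H 4.002, S 1.000
≈ 1:4:1 → CH4S

CH4S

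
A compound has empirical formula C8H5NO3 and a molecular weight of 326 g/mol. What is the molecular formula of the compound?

Empirical-formula mass = 163.13 g/mol
n = 326 / 163.13 = 2.00 ≈ 2
Molecular formula = (C8H5NO3)2 = C16H10N2O6

C16H10N2O6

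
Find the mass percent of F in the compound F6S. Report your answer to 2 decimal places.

Molar mass = 6(19.00) + 1(32.07) = 146.070 g/mol
Mass of F per mole = 6 × 19.00 = 114.000 g
% F = 114.000 / 146.070 × 100 = 78.04%

78.04%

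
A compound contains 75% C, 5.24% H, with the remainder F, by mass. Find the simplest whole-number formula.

C6H5F

Assume 100 g: 75 g C, 5.24 g H, 19.76 g F.
n(C) = 75/12.01 = 6.245, n(H) = 5.24/1.008 = 5.198, n(F) = 19.76/19.00 = 1.04
Divide by the smallest (1.04 mol F): C 6.005, H 4.998, F 1.000
→ C6H5F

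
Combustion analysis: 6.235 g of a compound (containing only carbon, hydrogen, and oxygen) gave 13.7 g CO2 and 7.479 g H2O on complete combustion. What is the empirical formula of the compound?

mol C = 13.7 / 44.01 = 0.3113; mass C = 0.3113 × 12.01 = 3.739 g
mol H = 2 × (7.479 / 18.02) = 0.8301; mass H = 0.8301 × 1.008 = 0.8367 g
mass O = 6.235 − (4.575) = 1.660 g → mol O = 0.1037
Ratios (÷ 0.1037): C 3.001, H 8.002, O 1.000
≈ 3:8:1 → C3H8O

C3H8O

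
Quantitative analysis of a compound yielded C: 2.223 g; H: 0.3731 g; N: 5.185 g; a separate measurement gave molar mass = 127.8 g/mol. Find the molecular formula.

n(C) = 2.223/12.01 = 0.1851, n(H) = 0.3731/1.008 = 0.3701, n(N) = 5.185/14.01 = 0.3701
Smallest is C at 0.1851 mol; normalising gives C 1.000, H 2.000, N 1.999
→ CH2N2
Empirical-formula mass = 42.05 g/mol
n = 127.8 / 42.05 = 3.04 ≈ 3
Molecular formula = (CH2N2)×3 = C3H6N6

C3H6N6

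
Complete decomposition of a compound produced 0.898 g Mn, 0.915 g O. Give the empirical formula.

Mn2O7

n(Mn) = 0.898/54.94 = 0.01635, n(O) = 0.915/16.00 = 0.05719
Divide by the smallest (0.01635 mol Mn): Mn 1.000, O 3.499
Scaling by 2: Mn 2.00, O 7.00 → Mn2O7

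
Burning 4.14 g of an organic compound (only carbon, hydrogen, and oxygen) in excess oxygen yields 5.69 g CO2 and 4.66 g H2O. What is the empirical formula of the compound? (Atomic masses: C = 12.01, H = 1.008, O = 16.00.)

CH4O

mol C = 5.69 / 44.01 = 0.1293; mass C = 0.1293 × 12.01 = 1.553 g
mol H = 2 × (4.66 / 18.02) = 0.5172; mass H = 0.5172 × 1.008 = 0.5213 g
mass O = 4.14 − (2.074) = 2.066 g → mol O = 0.1291
Ratios (÷ 0.1291): C 1.001, H 4.006, O 1.000
Ratio ≈ 1:4:1, so the empirical formula is CH4O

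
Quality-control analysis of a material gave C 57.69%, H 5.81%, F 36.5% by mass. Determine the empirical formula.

C5H6F2

Assume 100 g: 57.69 g C, 5.81 g H, 36.5 g F.
n(C) = 57.69/12.01 = 4.803, n(H) = 5.81/1.008 = 5.764, n(F) = 36.5/19.00 = 1.921
Divide by the smallest (1.921 mol F): C 2.500, H 3.000, F 1.000
Scaling by 2: C 5.00, H 6.00, F 2.00 → C5H6F2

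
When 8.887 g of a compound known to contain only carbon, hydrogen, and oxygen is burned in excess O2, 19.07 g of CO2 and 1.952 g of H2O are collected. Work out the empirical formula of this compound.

mol C = 19.07 / 44.01 = 0.4333; mass C = 0.4333 × 12.01 = 5.204 g
mol H = 2 × (1.952 / 18.02) = 0.2166; mass H = 0.2166 × 1.008 = 0.2184 g
mass O = 8.887 − (5.422) = 3.465 g → mol O = 0.2165
Ratios (÷ 0.2165): C 2.001, H 1.001, O 1.000
≈ 2:1:1 → C2HO

C2HO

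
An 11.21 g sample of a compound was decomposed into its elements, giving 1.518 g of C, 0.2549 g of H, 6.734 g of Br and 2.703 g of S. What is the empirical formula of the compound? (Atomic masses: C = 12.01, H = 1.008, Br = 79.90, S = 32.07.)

C3H6Br2S2

C: 1.518 g ÷ 12.01 g/mol = 0.1264 mol
H: 0.2549 g ÷ 1.008 g/mol = 0.2529 mol
Br: 6.734 g ÷ 79.90 g/mol = 0.08428 mol
S: 2.703 g ÷ 32.07 g/mol = 0.08428 mol
Smallest is Br at 0.08428 mol; normalising gives C 1.500, H 3.000, Br 1.000, S 1.000
Multiply by 2: C 3.00, H 6.00, Br 2.00, S 2.00 → C3H6Br2S2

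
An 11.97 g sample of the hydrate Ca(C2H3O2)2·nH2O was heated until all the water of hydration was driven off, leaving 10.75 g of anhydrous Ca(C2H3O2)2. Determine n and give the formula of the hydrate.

Mass of water lost = 11.97 − 10.75 = 1.22 g → 1.22 / 18.02 = 0.0677 mol H2O
Molar mass of Ca(C2H3O2)2 = 158.17 g/mol → mol Ca(C2H3O2)2 = 10.75 / 158.17 = 0.06797
n = 0.0677 / 0.06797 = 1.00 ≈ 1 → Ca(C2H3O2)2·H2O

Ca(C2H3O2)2·H2O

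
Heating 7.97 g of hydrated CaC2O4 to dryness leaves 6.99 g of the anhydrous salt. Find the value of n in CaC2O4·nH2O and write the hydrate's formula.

CaC2O4·H2O

Mass of water lost = 7.97 − 6.99 = 0.98 g → 0.98 / 18.02 = 0.05438 mol H2O
Molar mass of CaC2O4 = 128.10 g/mol → mol CaC2O4 = 6.99 / 128.10 = 0.05457
n = 0.05438 / 0.05457 = 1.00 ≈ 1 → CaC2O4·H2O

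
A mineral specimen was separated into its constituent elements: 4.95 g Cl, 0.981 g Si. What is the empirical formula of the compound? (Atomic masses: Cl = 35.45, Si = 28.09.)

Moles — Cl: 4.95 / 35.45 = 0.1396 mol; Si: 0.981 / 28.09 = 0.03492 mol
Divide by the smallest (0.03492 mol Si): Cl 3.998, Si 1.000
Ratio ≈ 4:1, so the empirical formula is Cl4Si

Cl4Si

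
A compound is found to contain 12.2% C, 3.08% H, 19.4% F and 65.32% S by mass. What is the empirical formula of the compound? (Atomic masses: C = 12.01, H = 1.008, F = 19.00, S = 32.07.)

Assume 100 g: 12.2 g C, 3.08 g H, 19.4 g F, 65.32 g S.
Moles — C: 12.2 / 12.01 = 1.016 mol; H: 3.08 / 1.008 = 3.056 mol; F: 19.4 / 19.00 = 1.021 mol; S: 65.32 / 32.07 = 2.037 mol
Smallest is C at 1.016 mol; normalising gives C 1.000, H 3.008, F 1.005, S 2.005
→ CH3FS2

CH3FS2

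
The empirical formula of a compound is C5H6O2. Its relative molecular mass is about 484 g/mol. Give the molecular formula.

Empirical-formula mass = 98.10 g/mol
n = 484 / 98.10 = 4.93 ≈ 5
Molecular formula = (C5H6O2)5 = C25H30O10

C25H30O10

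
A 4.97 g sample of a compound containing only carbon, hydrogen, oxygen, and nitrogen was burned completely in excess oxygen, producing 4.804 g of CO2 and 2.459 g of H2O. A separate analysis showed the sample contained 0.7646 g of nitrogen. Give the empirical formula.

mol C = 4.804 / 44.01 = 0.1092; mass C = 0.1092 × 12.01 = 1.311 g
mol H = 2 × (2.459 / 18.02) = 0.2729; mass H = 0.2729 × 1.008 = 0.2751 g
mol N = 0.7646 / 14.01 = 0.05458
mass O = 4.97 − (2.351) = 2.619 g → mol O = 0.1637
Ratios (÷ 0.05458): C 2.000, H 5.001, N 1.000, O 3.000
Ratio ≈ 2:5:1:3, so the empirical formula is C2H5NO3

C2H5NO3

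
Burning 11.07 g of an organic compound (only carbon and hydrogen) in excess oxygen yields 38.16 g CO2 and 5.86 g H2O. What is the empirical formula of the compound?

mol C = 38.16 / 44.01 = 0.8671; mass C = 0.8671 × 12.01 = 10.41 g
mol H = 2 × (5.86 / 18.02) = 0.6504; mass H = 0.6504 × 1.008 = 0.6556 g
Divide by the smallest (0.6504 mol H): C 1.333, H 1.000
Scaling by 3: C 4.00, H 3.00 → C4H3

C4H3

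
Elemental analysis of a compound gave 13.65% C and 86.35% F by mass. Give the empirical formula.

Assume 100 g: 13.65 g C, 86.35 g F.
n(C) = 13.65/12.01 = 1.137, n(F) = 86.35/19.00 = 4.545
Divide by the smallest (1.137 mol C): C 1.000, F 3.999
Ratio ≈ 1:4, so the empirical formula is CF4

CF4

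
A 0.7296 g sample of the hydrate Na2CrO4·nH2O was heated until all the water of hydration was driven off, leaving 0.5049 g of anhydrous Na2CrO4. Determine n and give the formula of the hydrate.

Mass of water lost = 0.7296 − 0.5049 = 0.2247 g → 0.2247 / 18.02 = 0.01247 mol H2O
Molar mass of Na2CrO4 = 161.98 g/mol → mol Na2CrO4 = 0.5049 / 161.98 = 0.003117
n = 0.01247 / 0.003117 = 4.00 ≈ 4 → Na2CrO4·4H2O

Na2CrO4·4H2O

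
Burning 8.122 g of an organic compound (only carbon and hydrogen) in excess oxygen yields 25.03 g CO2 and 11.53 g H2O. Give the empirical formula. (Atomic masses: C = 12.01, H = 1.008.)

mol C = 25.03 / 44.01 = 0.5687; mass C = 0.5687 × 12.01 = 6.830 g
mol H = 2 × (11.53 / 18.02) = 1.280; mass H = 1.280 × 1.008 = 1.290 g
Ratios (÷ 0.5687): C 1.000, H 2.250
×4: C 4.00, H 9.00 → C4H9

C4H9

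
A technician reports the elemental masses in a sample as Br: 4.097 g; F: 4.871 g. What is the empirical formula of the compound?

Br: 4.097 g ÷ 79.90 g/mol = 0.05128 mol
F: 4.871 g ÷ 19.00 g/mol = 0.2564 mol
Divide by the smallest (0.05128 mol Br): Br 1.000, F 5.000
≈ 1:5 → BrF5

BrF5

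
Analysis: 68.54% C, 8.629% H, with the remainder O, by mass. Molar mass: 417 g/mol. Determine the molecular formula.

Assume 100 g: 68.54 g C, 8.629 g H, 22.831 g O.
n(C) = 68.54/12.01 = 5.707, n(H) = 8.629/1.008 = 8.561, n(O) = 22.831/16.00 = 1.427
Ratios (÷ 1.427): C 3.999, H 5.999, O 1.000
Ratio ≈ 4:6:1, so the empirical formula is C4H6O
Empirical-formula mass = 70.09 g/mol
n = 417 / 70.09 = 5.95 ≈ 6
Molecular formula = (C4H6O)×6 = C24H36O6

C24H36O6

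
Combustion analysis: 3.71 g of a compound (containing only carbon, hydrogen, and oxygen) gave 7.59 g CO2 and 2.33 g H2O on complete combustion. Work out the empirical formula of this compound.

mol C = 7.59 / 44.01 = 0.1725; mass C = 0.1725 × 12.01 = 2.071 g
mol H = 2 × (2.33 / 18.02) = 0.2586; mass H = 0.2586 × 1.008 = 0.2607 g
mass O = 3.71 − (2.332) = 1.378 g → mol O = 0.08613
Divide by the smallest (0.08613 mol O): C 2.002, H 3.002, O 1.000
→ C2H3O

C2H3O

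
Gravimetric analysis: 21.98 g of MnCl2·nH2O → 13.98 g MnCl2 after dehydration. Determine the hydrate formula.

Mass of water lost = 21.98 − 13.98 = 8 g → 8 / 18.02 = 0.444 mol H2O
Molar mass of MnCl2 = 125.84 g/mol → mol MnCl2 = 13.98 / 125.84 = 0.1111
n = 0.444 / 0.1111 = 4.00 ≈ 4 → MnCl2·4H2O

MnCl2·4H2O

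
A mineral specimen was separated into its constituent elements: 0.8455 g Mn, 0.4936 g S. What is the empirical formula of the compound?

MnS

Moles — Mn: 0.8455 / 54.94 = 0.01539 mol; S: 0.4936 / 32.07 = 0.01539 mol
Smallest is Mn at 0.01539 mol; normalising gives Mn 1.000, S 1.000
Ratio ≈ 1:1, so the empirical formula is MnS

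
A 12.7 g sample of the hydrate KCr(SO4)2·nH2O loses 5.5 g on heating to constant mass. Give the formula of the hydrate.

Mass of anhydrous KCr(SO4)2 = 12.7 − 5.5 = 7.2 g
mol H2O = 5.5 / 18.02 = 0.3052
Molar mass of KCr(SO4)2 = 283.24 g/mol → mol KCr(SO4)2 = 7.2 / 283.24 = 0.02542
n = 0.3052 / 0.02542 = 12.01 ≈ 12 → KCr(SO4)2·12H2O

KCr(SO4)2·12H2O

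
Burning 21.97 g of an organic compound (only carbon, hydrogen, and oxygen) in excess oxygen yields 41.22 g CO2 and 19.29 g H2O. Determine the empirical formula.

mol C = 41.22 / 44.01 = 0.9366; mass C = 0.9366 × 12.01 = 11.25 g
mol H = 2 × (19.29 / 18.02) = 2.141; mass H = 2.141 × 1.008 = 2.158 g
mass O = 21.97 − (13.41) = 8.563 g → mol O = 0.5352
Smallest is O at 0.5352 mol; normalising gives C 1.750, H 4.000, O 1.000
Scaling by 4: C 7.00, H 16.00, O 4.00 → C7H16O4

C7H16O4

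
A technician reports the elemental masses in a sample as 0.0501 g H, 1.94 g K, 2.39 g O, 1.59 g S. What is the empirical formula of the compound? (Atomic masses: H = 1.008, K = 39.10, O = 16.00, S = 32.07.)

Moles — H: 0.0501 / 1.008 = 0.0497 mol; K: 1.94 / 39.10 = 0.04962 mol; O: 2.39 / 16.00 = 0.1494 mol; S: 1.59 / 32.07 = 0.04958 mol
Ratios (÷ 0.04958): H 1.002, K 1.001, O 3.013, S 1.000
→ HKO3S

HKO3S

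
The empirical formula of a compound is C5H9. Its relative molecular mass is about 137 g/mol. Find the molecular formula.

Empirical-formula mass = 69.12 g/mol
n = 137 / 69.12 = 1.98 ≈ 2
Molecular formula = (C5H9)2 = C10H18

C10H18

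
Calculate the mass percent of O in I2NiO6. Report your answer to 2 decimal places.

Molar mass = 2(126.90) + 1(58.69) + 6(16.00) = 408.490 g/mol
Mass of O per mole = 6 × 16.00 = 96.000 g
% O = 96.000 / 408.490 × 100 = 23.50%

23.50%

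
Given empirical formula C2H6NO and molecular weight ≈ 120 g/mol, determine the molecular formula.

C4H12N2O2

Empirical-formula mass = 60.08 g/mol
n = 120 / 60.08 = 2.00 ≈ 2
Molecular formula = (C2H6NO)2 = C4H12N2O2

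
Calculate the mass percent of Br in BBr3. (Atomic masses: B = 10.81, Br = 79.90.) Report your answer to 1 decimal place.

95.7%

Molar mass = 1(10.81) + 3(79.90) = 250.510 g/mol
Mass of Br per mole = 3 × 79.90 = 239.700 g
% Br = 239.700 / 250.510 × 100 = 95.7%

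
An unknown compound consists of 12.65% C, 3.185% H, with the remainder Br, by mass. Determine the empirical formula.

CH3Br

Assume 100 g: 12.65 g C, 3.185 g H, 84.165 g Br.
Moles — C: 12.65 / 12.01 = 1.053 mol; H: 3.185 / 1.008 = 3.16 mol; Br: 84.165 / 79.90 = 1.053 mol
Ratios (÷ 1.053): C 1.000, H 3.000, Br 1.000
Ratio ≈ 1:3:1, so the empirical formula is CH3Br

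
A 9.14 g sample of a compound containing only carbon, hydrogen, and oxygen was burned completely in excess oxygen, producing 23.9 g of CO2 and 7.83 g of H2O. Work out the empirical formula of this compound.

C5H8O

mol C = 23.9 / 44.01 = 0.5431; mass C = 0.5431 × 12.01 = 6.522 g
mol H = 2 × (7.83 / 18.02) = 0.8690; mass H = 0.8690 × 1.008 = 0.8760 g
mass O = 9.14 − (7.398) = 1.742 g → mol O = 0.1089
Divide by the smallest (0.1089 mol O): C 4.988, H 7.982, O 1.000
≈ 5:8:1 → C5H8O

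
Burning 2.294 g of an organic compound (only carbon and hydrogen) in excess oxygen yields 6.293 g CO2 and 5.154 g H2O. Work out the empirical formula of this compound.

mol C = 6.293 / 44.01 = 0.1430; mass C = 0.1430 × 12.01 = 1.717 g
mol H = 2 × (5.154 / 18.02) = 0.5720; mass H = 0.5720 × 1.008 = 0.5766 g
Smallest is C at 0.143 mol; normalising gives C 1.000, H 4.000
→ CH4

CH4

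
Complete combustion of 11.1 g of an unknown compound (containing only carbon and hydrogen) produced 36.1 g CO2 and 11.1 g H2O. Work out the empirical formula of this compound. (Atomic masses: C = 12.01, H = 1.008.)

C2H3

mol C = 36.1 / 44.01 = 0.8203; mass C = 0.8203 × 12.01 = 9.851 g
mol H = 2 × (11.1 / 18.02) = 1.232; mass H = 1.232 × 1.008 = 1.242 g
Ratios (÷ 0.8203): C 1.000, H 1.502
Scaling by 2: C 2.00, H 3.00 → C2H3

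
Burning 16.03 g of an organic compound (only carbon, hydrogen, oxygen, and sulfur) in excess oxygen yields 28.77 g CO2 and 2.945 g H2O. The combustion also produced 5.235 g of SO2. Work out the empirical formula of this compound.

mol C = 28.77 / 44.01 = 0.6537; mass C = 0.6537 × 12.01 = 7.851 g
mol H = 2 × (2.945 / 18.02) = 0.3269; mass H = 0.3269 × 1.008 = 0.3295 g
mol S = 5.235 / 64.07 = 0.08171; mass S = 2.620 g
mass O = 16.03 − (10.80) = 5.229 g → mol O = 0.3268
Divide by the smallest (0.08171 mol S): C 8.001, H 4.000, O 4.000, S 1.000
→ C8H4O4S

C8H4O4S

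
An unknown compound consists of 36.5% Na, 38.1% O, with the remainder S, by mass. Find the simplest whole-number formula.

Na2O3S

Assume 100 g: 36.5 g Na, 38.1 g O, 25.4 g S.
Na: 36.5 g ÷ 22.99 g/mol = 1.588 mol
O: 38.1 g ÷ 16.00 g/mol = 2.381 mol
S: 25.4 g ÷ 32.07 g/mol = 0.792 mol
Smallest is S at 0.792 mol; normalising gives Na 2.005, O 3.007, S 1.000
→ Na2O3S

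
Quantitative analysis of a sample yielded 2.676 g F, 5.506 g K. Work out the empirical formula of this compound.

FK

Moles — F: 2.676 / 19.00 = 0.1408 mol; K: 5.506 / 39.10 = 0.1408 mol
Ratios (÷ 0.1408): F 1.000, K 1.000
Ratio ≈ 1:1, so the empirical formula is FK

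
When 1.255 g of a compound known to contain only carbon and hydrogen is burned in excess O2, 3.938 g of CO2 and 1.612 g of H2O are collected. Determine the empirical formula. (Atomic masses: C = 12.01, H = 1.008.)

CH2

mol C = 3.938 / 44.01 = 0.08948; mass C = 0.08948 × 12.01 = 1.075 g
mol H = 2 × (1.612 / 18.02) = 0.1789; mass H = 0.1789 × 1.008 = 0.1803 g
Divide by the smallest (0.08948 mol C): C 1.000, H 1.999
→ CH2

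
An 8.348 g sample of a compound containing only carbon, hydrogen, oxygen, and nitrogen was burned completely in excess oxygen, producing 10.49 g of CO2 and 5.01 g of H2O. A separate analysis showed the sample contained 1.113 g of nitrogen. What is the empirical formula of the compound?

mol C = 10.49 / 44.01 = 0.2384; mass C = 0.2384 × 12.01 = 2.863 g
mol H = 2 × (5.01 / 18.02) = 0.5560; mass H = 0.5560 × 1.008 = 0.5605 g
mol N = 1.113 / 14.01 = 0.07944
mass O = 8.348 − (4.536) = 3.812 g → mol O = 0.2382
Ratios (÷ 0.07944): C 3.000, H 6.999, N 1.000, O 2.999
Ratio ≈ 3:7:1:3, so the empirical formula is C3H7NO3

C3H7NO3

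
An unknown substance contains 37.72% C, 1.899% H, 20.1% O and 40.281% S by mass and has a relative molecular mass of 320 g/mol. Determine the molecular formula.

C10H6O4S4

Assume 100 g: 37.72 g C, 1.899 g H, 20.1 g O, 40.281 g S.
Moles — C: 37.72 / 12.01 = 3.141 mol; H: 1.899 / 1.008 = 1.884 mol; O: 20.1 / 16.00 = 1.256 mol; S: 40.281 / 32.07 = 1.256 mol
Ratios (÷ 1.256): C 2.501, H 1.500, O 1.000, S 1.000
×2: C 5.00, H 3.00, O 2.00, S 2.00 → C5H3O2S2
Empirical-formula mass = 159.21 g/mol
n = 320 / 159.21 = 2.01 ≈ 2
Molecular formula = (C5H3O2S2)×2 = C10H6O4S4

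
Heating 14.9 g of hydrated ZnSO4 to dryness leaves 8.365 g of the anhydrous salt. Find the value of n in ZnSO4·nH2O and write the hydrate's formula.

ZnSO4·7H2O

Mass of water lost = 14.9 − 8.365 = 6.535 g → 6.535 / 18.02 = 0.3627 mol H2O
Molar mass of ZnSO4 = 161.45 g/mol → mol ZnSO4 = 8.365 / 161.45 = 0.05181
n = 0.3627 / 0.05181 = 7.00 ≈ 7 → ZnSO4·7H2O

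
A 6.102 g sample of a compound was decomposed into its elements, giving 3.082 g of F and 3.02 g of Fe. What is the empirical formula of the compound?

F3Fe

Moles — F: 3.082 / 19.00 = 0.1622 mol; Fe: 3.02 / 55.85 = 0.05407 mol
Smallest is Fe at 0.05407 mol; normalising gives F 3.000, Fe 1.000
Ratio ≈ 3:1, so the empirical formula is F3Fe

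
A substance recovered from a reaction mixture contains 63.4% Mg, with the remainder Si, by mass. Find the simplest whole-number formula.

Assume 100 g: 63.4 g Mg, 36.6 g Si.
Moles — Mg: 63.4 / 24.31 = 2.608 mol; Si: 36.6 / 28.09 = 1.303 mol
Divide by the smallest (1.303 mol Si): Mg 2.002, Si 1.000
≈ 2:1 → Mg2Si

Mg2Si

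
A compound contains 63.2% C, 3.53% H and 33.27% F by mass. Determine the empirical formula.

Assume 100 g: 63.2 g C, 3.53 g H, 33.27 g F.
Moles — C: 63.2 / 12.01 = 5.262 mol; H: 3.53 / 1.008 = 3.502 mol; F: 33.27 / 19.00 = 1.751 mol
Ratios (÷ 1.751): C 3.005, H 2.000, F 1.000
≈ 3:2:1 → C3H2F

C3H2F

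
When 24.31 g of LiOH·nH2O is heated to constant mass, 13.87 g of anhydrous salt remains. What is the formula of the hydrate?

Mass of water lost = 24.31 − 13.87 = 10.44 g → 10.44 / 18.02 = 0.5794 mol H2O
Molar mass of LiOH = 23.95 g/mol → mol LiOH = 13.87 / 23.95 = 0.5792
n = 0.5794 / 0.5792 = 1.00 ≈ 1 → LiOH·H2O

LiOH·H2O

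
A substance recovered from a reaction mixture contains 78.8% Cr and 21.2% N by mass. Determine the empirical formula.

Assume 100 g: 78.8 g Cr, 21.2 g N.
n(Cr) = 78.8/52.00 = 1.515, n(N) = 21.2/14.01 = 1.513
Smallest is N at 1.513 mol; normalising gives Cr 1.001, N 1.000
≈ 1:1 → CrN

CrN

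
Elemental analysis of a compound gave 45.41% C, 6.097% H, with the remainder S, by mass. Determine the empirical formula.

C5H8S2

Assume 100 g: 45.41 g C, 6.097 g H, 48.493 g S.
n(C) = 45.41/12.01 = 3.781, n(H) = 6.097/1.008 = 6.049, n(S) = 48.493/32.07 = 1.512
Smallest is S at 1.512 mol; normalising gives C 2.501, H 4.000, S 1.000
Multiply by 2: C 5.00, H 8.00, S 2.00 → C5H8S2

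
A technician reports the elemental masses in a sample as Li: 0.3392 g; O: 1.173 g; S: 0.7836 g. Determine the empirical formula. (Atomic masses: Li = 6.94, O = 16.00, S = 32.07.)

Li2O3S

n(Li) = 0.3392/6.94 = 0.04888, n(O) = 1.173/16.00 = 0.07331, n(S) = 0.7836/32.07 = 0.02443
Smallest is S at 0.02443 mol; normalising gives Li 2.000, O 3.000, S 1.000
Ratio ≈ 2:3:1, so the empirical formula is Li2O3S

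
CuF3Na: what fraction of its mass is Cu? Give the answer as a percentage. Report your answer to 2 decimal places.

Molar mass = 1(63.55) + 3(19.00) + 1(22.99) = 143.540 g/mol
Mass of Cu per mole = 1 × 63.55 = 63.550 g
% Cu = 63.550 / 143.540 × 100 = 44.27%

44.27%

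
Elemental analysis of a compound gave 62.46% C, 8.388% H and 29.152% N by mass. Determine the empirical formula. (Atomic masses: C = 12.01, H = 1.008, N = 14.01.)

C5H8N2

Assume 100 g: 62.46 g C, 8.388 g H, 29.152 g N.
Moles — C: 62.46 / 12.01 = 5.201 mol; H: 8.388 / 1.008 = 8.321 mol; N: 29.152 / 14.01 = 2.081 mol
Divide by the smallest (2.081 mol N): C 2.499, H 3.999, N 1.000
×2: C 5.00, H 8.00, N 2.00 → C5H8N2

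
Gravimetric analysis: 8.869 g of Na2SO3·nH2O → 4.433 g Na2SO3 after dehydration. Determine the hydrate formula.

Na2SO3·7H2O

Mass of water lost = 8.869 − 4.433 = 4.436 g → 4.436 / 18.02 = 0.2462 mol H2O
Molar mass of Na2SO3 = 126.05 g/mol → mol Na2SO3 = 4.433 / 126.05 = 0.03517
n = 0.2462 / 0.03517 = 7.00 ≈ 7 → Na2SO3·7H2O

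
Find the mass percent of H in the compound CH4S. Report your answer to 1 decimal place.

Molar mass = 1(12.01) + 4(1.008) + 1(32.07) = 48.112 g/mol
Mass of H per mole = 4 × 1.008 = 4.032 g
% H = 4.032 / 48.112 × 100 = 8.4%

8.4%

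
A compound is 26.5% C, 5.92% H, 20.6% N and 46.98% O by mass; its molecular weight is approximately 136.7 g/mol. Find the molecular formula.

Assume 100 g: 26.5 g C, 5.92 g H, 20.6 g N, 46.98 g O.
Moles — C: 26.5 / 12.01 = 2.206 mol; H: 5.92 / 1.008 = 5.873 mol; N: 20.6 / 14.01 = 1.47 mol; O: 46.98 / 16.00 = 2.936 mol
Ratios (÷ 1.47): C 1.501, H 3.994, N 1.000, O 1.997
Scaling by 2: C 3.00, H 7.99, N 2.00, O 3.99 → C3H8N2O4
Empirical-formula mass = 136.11 g/mol
n = 136.7 / 136.11 = 1.00 ≈ 1
Molecular formula = empirical formula = C3H8N2O4

C3H8N2O4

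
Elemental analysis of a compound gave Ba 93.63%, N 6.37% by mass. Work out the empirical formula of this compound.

Assume 100 g: 93.63 g Ba, 6.37 g N.
n(Ba) = 93.63/137.33 = 0.6818, n(N) = 6.37/14.01 = 0.4547
Divide by the smallest (0.4547 mol N): Ba 1.500, N 1.000
Scaling by 2: Ba 3.00, N 2.00 → Ba3N2

Ba3N2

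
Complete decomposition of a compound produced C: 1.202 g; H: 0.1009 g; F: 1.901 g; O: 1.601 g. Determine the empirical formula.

n(C) = 1.202/12.01 = 0.1001, n(H) = 0.1009/1.008 = 0.1001, n(F) = 1.901/19.00 = 0.1001, n(O) = 1.601/16.00 = 0.1001
Divide by the smallest (0.1001 mol F): C 1.000, H 1.000, F 1.000, O 1.000
→ CHFO

CHFO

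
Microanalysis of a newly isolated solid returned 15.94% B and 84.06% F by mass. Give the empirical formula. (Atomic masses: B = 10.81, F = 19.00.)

Assume 100 g: 15.94 g B, 84.06 g F.
Moles — B: 15.94 / 10.81 = 1.475 mol; F: 84.06 / 19.00 = 4.424 mol
Smallest is B at 1.475 mol; normalising gives B 1.000, F 3.000
→ BF3

BF3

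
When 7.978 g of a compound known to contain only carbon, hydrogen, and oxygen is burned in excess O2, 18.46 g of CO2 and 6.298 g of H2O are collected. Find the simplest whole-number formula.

mol C = 18.46 / 44.01 = 0.4195; mass C = 0.4195 × 12.01 = 5.038 g
mol H = 2 × (6.298 / 18.02) = 0.6990; mass H = 0.6990 × 1.008 = 0.7046 g
mass O = 7.978 − (5.742) = 2.236 g → mol O = 0.1397
Smallest is O at 0.1397 mol; normalising gives C 3.002, H 5.002, O 1.000
→ C3H5O

C3H5O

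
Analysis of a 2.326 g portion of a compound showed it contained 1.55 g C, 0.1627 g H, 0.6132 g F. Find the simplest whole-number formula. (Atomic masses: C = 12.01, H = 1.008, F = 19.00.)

n(C) = 1.55/12.01 = 0.1291, n(H) = 0.1627/1.008 = 0.1614, n(F) = 0.6132/19.00 = 0.03227
Smallest is F at 0.03227 mol; normalising gives C 3.999, H 5.001, F 1.000
→ C4H5F

C4H5F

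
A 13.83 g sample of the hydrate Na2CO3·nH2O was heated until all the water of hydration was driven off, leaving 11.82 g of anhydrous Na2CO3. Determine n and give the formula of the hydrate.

Mass of water lost = 13.83 − 11.82 = 2.01 g → 2.01 / 18.02 = 0.1115 mol H2O
Molar mass of Na2CO3 = 105.99 g/mol → mol Na2CO3 = 11.82 / 105.99 = 0.1115
n = 0.1115 / 0.1115 = 1.00 ≈ 1 → Na2CO3·H2O

Na2CO3·H2O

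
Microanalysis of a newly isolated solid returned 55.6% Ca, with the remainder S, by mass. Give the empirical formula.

Assume 100 g: 55.6 g Ca, 44.4 g S.
n(Ca) = 55.6/40.08 = 1.387, n(S) = 44.4/32.07 = 1.384
Ratios (÷ 1.384): Ca 1.002, S 1.000
≈ 1:1 → CaS

CaS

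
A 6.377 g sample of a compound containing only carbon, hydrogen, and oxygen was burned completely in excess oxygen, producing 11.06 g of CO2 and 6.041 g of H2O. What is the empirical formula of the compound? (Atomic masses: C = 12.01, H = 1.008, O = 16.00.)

C3H8O2

mol C = 11.06 / 44.01 = 0.2513; mass C = 0.2513 × 12.01 = 3.018 g
mol H = 2 × (6.041 / 18.02) = 0.6705; mass H = 0.6705 × 1.008 = 0.6758 g
mass O = 6.377 − (3.694) = 2.683 g → mol O = 0.1677
Divide by the smallest (0.1677 mol O): C 1.499, H 3.998, O 1.000
Scaling by 2: C 3.00, H 8.00, O 2.00 → C3H8O2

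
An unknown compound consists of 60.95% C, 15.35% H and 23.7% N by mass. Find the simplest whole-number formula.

Assume 100 g: 60.95 g C, 15.35 g H, 23.7 g N.
C: 60.95 g ÷ 12.01 g/mol = 5.075 mol
H: 15.35 g ÷ 1.008 g/mol = 15.23 mol
N: 23.7 g ÷ 14.01 g/mol = 1.692 mol
Ratios (÷ 1.692): C 3.000, H 9.002, N 1.000
≈ 3:9:1 → C3H9N

C3H9N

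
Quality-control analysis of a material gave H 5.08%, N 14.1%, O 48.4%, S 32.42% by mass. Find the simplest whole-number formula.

H5NO3S

Assume 100 g: 5.08 g H, 14.1 g N, 48.4 g O, 32.42 g S.
H: 5.08 g ÷ 1.008 g/mol = 5.04 mol
N: 14.1 g ÷ 14.01 g/mol = 1.006 mol
O: 48.4 g ÷ 16.00 g/mol = 3.025 mol
S: 32.42 g ÷ 32.07 g/mol = 1.011 mol
Smallest is N at 1.006 mol; normalising gives H 5.008, N 1.000, O 3.006, S 1.004
≈ 5:1:3:1 → H5NO3S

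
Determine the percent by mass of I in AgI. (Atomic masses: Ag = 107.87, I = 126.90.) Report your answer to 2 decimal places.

Molar mass = 1(107.87) + 1(126.90) = 234.770 g/mol
Mass of I per mole = 1 × 126.90 = 126.900 g
% I = 126.900 / 234.770 × 100 = 54.05%

54.05%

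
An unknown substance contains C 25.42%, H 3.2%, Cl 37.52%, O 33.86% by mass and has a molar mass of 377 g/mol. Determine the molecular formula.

Assume 100 g: 25.42 g C, 3.2 g H, 37.52 g Cl, 33.86 g O.
n(C) = 25.42/12.01 = 2.117, n(H) = 3.2/1.008 = 3.175, n(Cl) = 37.52/35.45 = 1.058, n(O) = 33.86/16.00 = 2.116
Ratios (÷ 1.058): C 2.000, H 2.999, Cl 1.000, O 1.999
≈ 2:3:1:2 → C2H3ClO2
Empirical-formula mass = 94.49 g/mol
n = 377 / 94.49 = 3.99 ≈ 4
Molecular formula = (C2H3ClO2)×4 = C8H12Cl4O8

C8H12Cl4O8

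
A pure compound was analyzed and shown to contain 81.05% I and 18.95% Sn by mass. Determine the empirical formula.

I4Sn

Assume 100 g: 81.05 g I, 18.95 g Sn.
Moles — I: 81.05 / 126.90 = 0.6387 mol; Sn: 18.95 / 118.71 = 0.1596 mol
Smallest is Sn at 0.1596 mol; normalising gives I 4.001, Sn 1.000
≈ 4:1 → I4Sn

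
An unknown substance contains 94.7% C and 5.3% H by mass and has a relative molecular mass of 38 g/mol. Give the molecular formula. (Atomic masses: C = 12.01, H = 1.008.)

Assume 100 g: 94.7 g C, 5.3 g H.
C: 94.7 g ÷ 12.01 g/mol = 7.885 mol
H: 5.3 g ÷ 1.008 g/mol = 5.258 mol
Divide by the smallest (5.258 mol H): C 1.500, H 1.000
Scaling by 2: C 3.00, H 2.00 → C3H2
Empirical-formula mass = 38.05 g/mol
n = 38 / 38.05 = 1.00 ≈ 1
Molecular formula = empirical formula = C3H2

C3H2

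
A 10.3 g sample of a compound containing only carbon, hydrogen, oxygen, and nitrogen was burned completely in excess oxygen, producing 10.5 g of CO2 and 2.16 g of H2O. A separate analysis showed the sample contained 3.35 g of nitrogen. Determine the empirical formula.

mol C = 10.5 / 44.01 = 0.2386; mass C = 0.2386 × 12.01 = 2.865 g
mol H = 2 × (2.16 / 18.02) = 0.2397; mass H = 0.2397 × 1.008 = 0.2417 g
mol N = 3.35 / 14.01 = 0.2391
mass O = 10.3 − (6.457) = 3.843 g → mol O = 0.2402
Ratios (÷ 0.2386): C 1.000, H 1.005, N 1.002, O 1.007
→ CHNO

CHNO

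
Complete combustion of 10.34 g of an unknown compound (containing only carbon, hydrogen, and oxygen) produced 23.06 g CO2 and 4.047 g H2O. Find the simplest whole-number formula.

mol C = 23.06 / 44.01 = 0.5240; mass C = 0.5240 × 12.01 = 6.293 g
mol H = 2 × (4.047 / 18.02) = 0.4492; mass H = 0.4492 × 1.008 = 0.4528 g
mass O = 10.34 − (6.746) = 3.594 g → mol O = 0.2246
Smallest is O at 0.2246 mol; normalising gives C 2.332, H 1.999, O 1.000
Scaling by 3: C 7.00, H 6.00, O 3.00 → C7H6O3

C7H6O3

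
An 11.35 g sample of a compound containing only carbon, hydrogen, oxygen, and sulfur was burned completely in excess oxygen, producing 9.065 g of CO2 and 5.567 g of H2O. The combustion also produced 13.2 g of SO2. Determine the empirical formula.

mol C = 9.065 / 44.01 = 0.2060; mass C = 0.2060 × 12.01 = 2.474 g
mol H = 2 × (5.567 / 18.02) = 0.6179; mass H = 0.6179 × 1.008 = 0.6228 g
mol S = 13.2 / 64.07 = 0.2060; mass S = 6.607 g
mass O = 11.35 − (9.704) = 1.646 g → mol O = 0.1029
Smallest is O at 0.1029 mol; normalising gives C 2.002, H 6.005, O 1.000, S 2.002
→ C2H6OS2

C2H6OS2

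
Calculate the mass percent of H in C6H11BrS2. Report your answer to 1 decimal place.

Molar mass = 6(12.01) + 11(1.008) + 1(79.90) + 2(32.07) = 227.188 g/mol
Mass of H per mole = 11 × 1.008 = 11.088 g
% H = 11.088 / 227.188 × 100 = 4.9%

4.9%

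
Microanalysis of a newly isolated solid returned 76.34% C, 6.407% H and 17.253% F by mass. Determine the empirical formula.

C7H7F

Assume 100 g: 76.34 g C, 6.407 g H, 17.253 g F.
n(C) = 76.34/12.01 = 6.356, n(H) = 6.407/1.008 = 6.356, n(F) = 17.253/19.00 = 0.9081
Smallest is F at 0.9081 mol; normalising gives C 7.000, H 7.000, F 1.000
Ratio ≈ 7:7:1, so the empirical formula is C7H7F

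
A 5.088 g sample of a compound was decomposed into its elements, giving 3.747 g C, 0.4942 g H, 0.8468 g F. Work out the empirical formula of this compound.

n(C) = 3.747/12.01 = 0.312, n(H) = 0.4942/1.008 = 0.4903, n(F) = 0.8468/19.00 = 0.04457
Smallest is F at 0.04457 mol; normalising gives C 7.000, H 11.001, F 1.000
≈ 7:11:1 → C7H11F

C7H11F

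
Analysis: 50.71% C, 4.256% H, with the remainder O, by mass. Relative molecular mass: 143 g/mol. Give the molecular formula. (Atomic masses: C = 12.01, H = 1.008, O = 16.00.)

C6H6O4

Assume 100 g: 50.71 g C, 4.256 g H, 45.034 g O.
n(C) = 50.71/12.01 = 4.222, n(H) = 4.256/1.008 = 4.222, n(O) = 45.034/16.00 = 2.815
Ratios (÷ 2.815): C 1.500, H 1.500, O 1.000
Multiply by 2: C 3.00, H 3.00, O 2.00 → C3H3O2
Empirical-formula mass = 71.05 g/mol
n = 143 / 71.05 = 2.01 ≈ 2
Molecular formula = (C3H3O2)×2 = C6H6O4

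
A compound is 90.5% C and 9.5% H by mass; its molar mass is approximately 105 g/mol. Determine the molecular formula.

Assume 100 g: 90.5 g C, 9.5 g H.
Moles — C: 90.5 / 12.01 = 7.535 mol; H: 9.5 / 1.008 = 9.425 mol
Ratios (÷ 7.535): C 1.000, H 1.251
Scaling by 4: C 4.00, H 5.00 → C4H5
Empirical-formula mass = 53.08 g/mol
n = 105 / 53.08 = 1.98 ≈ 2
Molecular formula = (C4H5)×2 = C8H10

C8H10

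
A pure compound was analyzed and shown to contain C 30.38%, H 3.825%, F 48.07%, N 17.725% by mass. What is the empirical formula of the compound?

C2H3F2N

Assume 100 g: 30.38 g C, 3.825 g H, 48.07 g F, 17.725 g N.
Moles — C: 30.38 / 12.01 = 2.53 mol; H: 3.825 / 1.008 = 3.795 mol; F: 48.07 / 19.00 = 2.53 mol; N: 17.725 / 14.01 = 1.265 mol
Smallest is N at 1.265 mol; normalising gives C 1.999, H 2.999, F 2.000, N 1.000
≈ 2:3:2:1 → C2H3F2N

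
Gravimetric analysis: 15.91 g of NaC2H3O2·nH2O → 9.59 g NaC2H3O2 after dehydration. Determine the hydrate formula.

NaC2H3O2·3H2O

Mass of water lost = 15.91 − 9.59 = 6.32 g → 6.32 / 18.02 = 0.3507 mol H2O
Molar mass of NaC2H3O2 = 82.03 g/mol → mol NaC2H3O2 = 9.59 / 82.03 = 0.1169
n = 0.3507 / 0.1169 = 3.00 ≈ 3 → NaC2H3O2·3H2O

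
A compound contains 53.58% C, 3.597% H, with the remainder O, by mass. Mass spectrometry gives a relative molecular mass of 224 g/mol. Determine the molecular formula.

C10H8O6

Assume 100 g: 53.58 g C, 3.597 g H, 42.823 g O.
n(C) = 53.58/12.01 = 4.461, n(H) = 3.597/1.008 = 3.568, n(O) = 42.823/16.00 = 2.676
Divide by the smallest (2.676 mol O): C 1.667, H 1.333, O 1.000
Multiply by 3: C 5.00, H 4.00, O 3.00 → C5H4O3
Empirical-formula mass = 112.08 g/mol
n = 224 / 112.08 = 2.00 ≈ 2
Molecular formula = (C5H4O3)×2 = C10H8O6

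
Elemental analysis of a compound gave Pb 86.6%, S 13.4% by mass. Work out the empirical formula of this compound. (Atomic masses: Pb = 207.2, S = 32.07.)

PbS

Assume 100 g: 86.6 g Pb, 13.4 g S.
Pb: 86.6 g ÷ 207.2 g/mol = 0.418 mol
S: 13.4 g ÷ 32.07 g/mol = 0.4178 mol
Divide by the smallest (0.4178 mol S): Pb 1.000, S 1.000
≈ 1:1 → PbS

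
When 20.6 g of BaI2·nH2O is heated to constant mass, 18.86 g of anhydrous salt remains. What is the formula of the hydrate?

Mass of water lost = 20.6 − 18.86 = 1.74 g → 1.74 / 18.02 = 0.09656 mol H2O
Molar mass of BaI2 = 391.13 g/mol → mol BaI2 = 18.86 / 391.13 = 0.04822
n = 0.09656 / 0.04822 = 2.00 ≈ 2 → BaI2·2H2O

BaI2·2H2O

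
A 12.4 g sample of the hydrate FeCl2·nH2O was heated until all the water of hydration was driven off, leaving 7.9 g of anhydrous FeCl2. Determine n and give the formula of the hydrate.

FeCl2·4H2O

Mass of water lost = 12.4 − 7.9 = 4.5 g → 4.5 / 18.02 = 0.2497 mol H2O
Molar mass of FeCl2 = 126.75 g/mol → mol FeCl2 = 7.9 / 126.75 = 0.06233
n = 0.2497 / 0.06233 = 4.01 ≈ 4 → FeCl2·4H2O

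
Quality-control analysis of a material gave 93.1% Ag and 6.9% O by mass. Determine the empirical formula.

Ag2O

Assume 100 g: 93.1 g Ag, 6.9 g O.
n(Ag) = 93.1/107.87 = 0.8631, n(O) = 6.9/16.00 = 0.4313
Divide by the smallest (0.4313 mol O): Ag 2.001, O 1.000
Ratio ≈ 2:1, so the empirical formula is Ag2O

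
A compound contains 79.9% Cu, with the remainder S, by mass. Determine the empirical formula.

Cu2S

Assume 100 g: 79.9 g Cu, 20.1 g S.
Moles — Cu: 79.9 / 63.55 = 1.257 mol; S: 20.1 / 32.07 = 0.6268 mol
Ratios (÷ 0.6268): Cu 2.006, S 1.000
≈ 2:1 → Cu2S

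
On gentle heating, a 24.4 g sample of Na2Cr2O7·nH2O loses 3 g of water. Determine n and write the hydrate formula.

Mass of anhydrous Na2Cr2O7 = 24.4 − 3 = 21.4 g
mol H2O = 3 / 18.02 = 0.1665
Molar mass of Na2Cr2O7 = 261.98 g/mol → mol Na2Cr2O7 = 21.4 / 261.98 = 0.08169
n = 0.1665 / 0.08169 = 2.04 ≈ 2 → Na2Cr2O7·2H2O

Na2Cr2O7·2H2O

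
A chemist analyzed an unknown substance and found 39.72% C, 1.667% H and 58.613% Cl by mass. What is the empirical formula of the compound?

Assume 100 g: 39.72 g C, 1.667 g H, 58.613 g Cl.
Moles — C: 39.72 / 12.01 = 3.307 mol; H: 1.667 / 1.008 = 1.654 mol; Cl: 58.613 / 35.45 = 1.653 mol
Smallest is Cl at 1.653 mol; normalising gives C 2.000, H 1.000, Cl 1.000
→ C2HCl

C2HCl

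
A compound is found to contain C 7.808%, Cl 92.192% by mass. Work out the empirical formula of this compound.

Assume 100 g: 7.808 g C, 92.192 g Cl.
C: 7.808 g ÷ 12.01 g/mol = 0.6501 mol
Cl: 92.192 g ÷ 35.45 g/mol = 2.601 mol
Smallest is C at 0.6501 mol; normalising gives C 1.000, Cl 4.000
→ CCl4

CCl4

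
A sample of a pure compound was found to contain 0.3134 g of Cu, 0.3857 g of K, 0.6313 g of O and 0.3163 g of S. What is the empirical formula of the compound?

CuK2O8S2

n(Cu) = 0.3134/63.55 = 0.004932, n(K) = 0.3857/39.10 = 0.009864, n(O) = 0.6313/16.00 = 0.03946, n(S) = 0.3163/32.07 = 0.009863
Divide by the smallest (0.004932 mol Cu): Cu 1.000, K 2.000, O 8.001, S 2.000
→ CuK2O8S2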